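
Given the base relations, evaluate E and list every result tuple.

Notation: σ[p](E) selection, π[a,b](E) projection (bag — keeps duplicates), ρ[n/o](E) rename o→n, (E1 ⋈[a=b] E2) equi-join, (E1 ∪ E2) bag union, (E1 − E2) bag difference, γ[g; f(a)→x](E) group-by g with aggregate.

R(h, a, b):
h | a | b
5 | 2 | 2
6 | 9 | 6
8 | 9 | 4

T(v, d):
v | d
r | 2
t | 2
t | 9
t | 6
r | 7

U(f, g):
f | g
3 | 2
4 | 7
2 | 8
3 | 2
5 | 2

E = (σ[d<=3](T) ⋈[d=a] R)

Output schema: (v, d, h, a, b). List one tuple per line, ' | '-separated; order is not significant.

Stepwise |·|:
  T → 5
  σ[d<=3](T) → 2
  R → 3
  (σ[d<=3](T) ⋈[d=a] R) → 2

== RESULT ==
v | d | h | a | b
r | 2 | 5 | 2 | 2
t | 2 | 5 | 2 | 2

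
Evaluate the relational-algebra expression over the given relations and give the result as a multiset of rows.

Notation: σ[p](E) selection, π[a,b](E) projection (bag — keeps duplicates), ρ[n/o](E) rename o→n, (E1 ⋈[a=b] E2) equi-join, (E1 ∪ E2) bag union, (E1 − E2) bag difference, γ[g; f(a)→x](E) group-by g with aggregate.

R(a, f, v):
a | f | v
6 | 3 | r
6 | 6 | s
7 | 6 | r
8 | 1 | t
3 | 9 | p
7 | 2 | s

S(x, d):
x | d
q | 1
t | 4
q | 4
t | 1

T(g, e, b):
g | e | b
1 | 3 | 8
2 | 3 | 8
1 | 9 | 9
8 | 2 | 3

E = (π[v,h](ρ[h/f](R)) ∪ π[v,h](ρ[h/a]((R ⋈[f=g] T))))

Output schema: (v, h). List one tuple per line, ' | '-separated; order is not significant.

Subexpression sizes:
  R → 6
  ρ[h/f](R) → 6
  π[v,h](ρ[h/f](R)) → 6
  R → 6
  T → 4
  (R ⋈[f=g] T) → 3
  ρ[h/a]((R ⋈[f=g] T)) → 3
  π[v,h](ρ[h/a]((R ⋈[f=g] T))) → 3
  (π[v,h](ρ[h/f](R)) ∪ π[v,h](ρ[h/a]((R ⋈[f=g] T)))) → 9

== RESULT ==
v | h
p | 9
r | 3
r | 6
s | 2
s | 6
s | 7
t | 1
t | 8
t | 8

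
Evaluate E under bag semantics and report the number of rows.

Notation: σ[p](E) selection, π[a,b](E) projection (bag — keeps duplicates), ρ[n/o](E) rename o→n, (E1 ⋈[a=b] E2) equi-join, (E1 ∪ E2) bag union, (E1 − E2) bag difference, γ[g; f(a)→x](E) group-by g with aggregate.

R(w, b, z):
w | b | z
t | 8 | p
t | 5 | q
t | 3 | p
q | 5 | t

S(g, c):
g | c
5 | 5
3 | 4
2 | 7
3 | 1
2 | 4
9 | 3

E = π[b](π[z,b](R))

Per-node cardinality:
  R → 4
  π[z,b](R) → 4
  π[b](π[z,b](R)) → 4

|E| = 4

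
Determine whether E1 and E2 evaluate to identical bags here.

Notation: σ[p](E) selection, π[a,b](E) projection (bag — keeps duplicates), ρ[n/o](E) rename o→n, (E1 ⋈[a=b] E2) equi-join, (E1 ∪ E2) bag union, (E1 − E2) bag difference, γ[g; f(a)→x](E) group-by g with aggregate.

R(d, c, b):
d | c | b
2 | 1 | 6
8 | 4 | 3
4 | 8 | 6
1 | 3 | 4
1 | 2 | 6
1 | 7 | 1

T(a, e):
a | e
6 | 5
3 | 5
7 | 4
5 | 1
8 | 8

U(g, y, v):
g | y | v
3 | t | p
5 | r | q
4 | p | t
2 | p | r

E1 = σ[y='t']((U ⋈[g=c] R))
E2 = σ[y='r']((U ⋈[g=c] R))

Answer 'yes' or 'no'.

E1 subexpression sizes:
  U → 4
  R → 6
  (U ⋈[g=c] R) → 3
  σ[y='t']((U ⋈[g=c] R)) → 1
E2 subexpression sizes:
  U → 4
  R → 6
  (U ⋈[g=c] R) → 3
  σ[y='r']((U ⋈[g=c] R)) → 0

E1 result:
g | y | v | d | c | b
3 | t | p | 1 | 3 | 4
E2 result:
g | y | v | d | c | b
(0 rows)
Witness: (3, 't', 'p', 1, 3, 4) appears 1× in E1 but 0× in E2.

no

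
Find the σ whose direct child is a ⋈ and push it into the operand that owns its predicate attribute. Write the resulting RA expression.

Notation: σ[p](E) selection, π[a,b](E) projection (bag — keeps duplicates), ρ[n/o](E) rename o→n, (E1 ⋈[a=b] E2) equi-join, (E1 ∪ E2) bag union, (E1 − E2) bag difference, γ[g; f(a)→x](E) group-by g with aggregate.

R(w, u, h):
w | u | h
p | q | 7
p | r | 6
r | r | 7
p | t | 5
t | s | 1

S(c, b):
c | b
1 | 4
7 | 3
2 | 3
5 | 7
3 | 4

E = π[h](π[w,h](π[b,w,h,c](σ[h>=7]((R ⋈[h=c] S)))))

σ filters on h, owned by the left side.
E' = π[h](π[w,h](π[b,w,h,c]((σ[h>=7](R) ⋈[h=c] S))))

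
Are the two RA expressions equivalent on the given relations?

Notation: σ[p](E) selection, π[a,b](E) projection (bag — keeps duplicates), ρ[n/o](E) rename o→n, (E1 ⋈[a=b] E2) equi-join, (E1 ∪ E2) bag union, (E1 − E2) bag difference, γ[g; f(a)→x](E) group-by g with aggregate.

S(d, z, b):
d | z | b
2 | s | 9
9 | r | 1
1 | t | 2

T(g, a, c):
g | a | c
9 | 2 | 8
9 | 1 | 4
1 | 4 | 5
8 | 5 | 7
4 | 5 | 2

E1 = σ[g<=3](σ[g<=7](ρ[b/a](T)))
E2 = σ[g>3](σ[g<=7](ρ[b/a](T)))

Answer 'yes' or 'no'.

E1 row counts bottom-up:
  T → 5
  ρ[b/a](T) → 5
  σ[g<=7](ρ[b/a](T)) → 2
  σ[g<=3](σ[g<=7](ρ[b/a](T))) → 1
E2 row counts bottom-up:
  T → 5
  ρ[b/a](T) → 5
  σ[g<=7](ρ[b/a](T)) → 2
  σ[g>3](σ[g<=7](ρ[b/a](T))) → 1

E1 result:
g | b | c
1 | 4 | 5
E2 result:
g | b | c
4 | 5 | 2
Witness: (4, 5, 2) appears 0× in E1 but 1× in E2.

no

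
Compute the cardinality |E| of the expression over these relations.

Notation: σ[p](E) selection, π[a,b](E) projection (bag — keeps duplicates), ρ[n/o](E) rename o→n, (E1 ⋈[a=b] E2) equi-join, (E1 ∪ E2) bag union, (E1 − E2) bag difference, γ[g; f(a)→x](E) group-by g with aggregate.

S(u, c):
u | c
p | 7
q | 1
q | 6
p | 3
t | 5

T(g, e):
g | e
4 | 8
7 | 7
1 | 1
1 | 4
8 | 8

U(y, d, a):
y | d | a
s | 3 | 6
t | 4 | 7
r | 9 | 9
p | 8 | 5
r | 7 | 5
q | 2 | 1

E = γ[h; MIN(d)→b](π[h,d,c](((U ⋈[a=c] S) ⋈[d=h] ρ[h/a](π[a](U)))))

Subexpression sizes:
  U → 6
  S → 5
  (U ⋈[a=c] S) → 5
  U → 6
  π[a](U) → 6
  ρ[h/a](π[a](U)) → 6
  ((U ⋈[a=c] S) ⋈[d=h] ρ[h/a](π[a](U))) → 1
  π[h,d,c](((U ⋈[a=c] S) ⋈[d=h] ρ[h/a](π[a](U)))) → 1
  γ[h; MIN(d)→b](π[h,d,c](((U ⋈[a=c] S) ⋈[d=h] ρ[h/a](π[a](U))))) → 1

|E| = 1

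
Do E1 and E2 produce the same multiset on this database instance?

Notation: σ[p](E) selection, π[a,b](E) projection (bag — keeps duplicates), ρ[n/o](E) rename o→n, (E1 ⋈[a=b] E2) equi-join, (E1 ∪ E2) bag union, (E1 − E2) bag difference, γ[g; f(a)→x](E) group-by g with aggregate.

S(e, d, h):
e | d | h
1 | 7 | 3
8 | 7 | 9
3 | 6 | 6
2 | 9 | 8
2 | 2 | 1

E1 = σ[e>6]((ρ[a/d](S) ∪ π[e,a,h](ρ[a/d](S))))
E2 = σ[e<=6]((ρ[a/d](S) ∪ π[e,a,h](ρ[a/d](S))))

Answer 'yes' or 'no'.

E1 row counts bottom-up:
  S → 5
  ρ[a/d](S) → 5
  S → 5
  ρ[a/d](S) → 5
  π[e,a,h](ρ[a/d](S)) → 5
  (ρ[a/d](S) ∪ π[e,a,h](ρ[a/d](S))) → 10
  σ[e>6]((ρ[a/d](S) ∪ π[e,a,h](ρ[a/d](S)))) → 2
E2 row counts bottom-up:
  S → 5
  ρ[a/d](S) → 5
  S → 5
  ρ[a/d](S) → 5
  π[e,a,h](ρ[a/d](S)) → 5
  (ρ[a/d](S) ∪ π[e,a,h](ρ[a/d](S))) → 10
  σ[e<=6]((ρ[a/d](S) ∪ π[e,a,h](ρ[a/d](S)))) → 8

E1 result:
e | a | h
8 | 7 | 9
8 | 7 | 9
E2 result:
e | a | h
1 | 7 | 3
1 | 7 | 3
2 | 2 | 1
2 | 2 | 1
2 | 9 | 8
2 | 9 | 8
3 | 6 | 6
3 | 6 | 6
Witness: (2, 2, 1) appears 0× in E1 but 2× in E2.

no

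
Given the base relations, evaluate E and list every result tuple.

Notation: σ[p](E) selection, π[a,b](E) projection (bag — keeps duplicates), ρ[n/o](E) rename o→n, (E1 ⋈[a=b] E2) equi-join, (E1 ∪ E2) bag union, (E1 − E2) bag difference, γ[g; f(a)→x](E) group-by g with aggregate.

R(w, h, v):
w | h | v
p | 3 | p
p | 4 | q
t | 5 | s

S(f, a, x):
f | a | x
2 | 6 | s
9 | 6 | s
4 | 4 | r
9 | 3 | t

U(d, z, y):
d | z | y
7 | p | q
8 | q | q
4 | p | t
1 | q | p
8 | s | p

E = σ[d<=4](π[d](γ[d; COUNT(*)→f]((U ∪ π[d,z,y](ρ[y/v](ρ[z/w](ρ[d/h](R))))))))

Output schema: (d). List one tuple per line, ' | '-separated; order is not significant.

Subexpression sizes:
  U → 5
  R → 3
  ρ[d/h](R) → 3
  ρ[z/w](ρ[d/h](R)) → 3
  ρ[y/v](ρ[z/w](ρ[d/h](R))) → 3
  π[d,z,y](ρ[y/v](ρ[z/w](ρ[d/h](R)))) → 3
  (U ∪ π[d,z,y](ρ[y/v](ρ[z/w](ρ[d/h](R))))) → 8
  γ[d; COUNT(*)→f]((U ∪ π[d,z,y](ρ[y/v](ρ[z/w](ρ[d/h](R)))))) → 6
  π[d](γ[d; COUNT(*)→f]((U ∪ π[d,z,y](ρ[y/v](ρ[z/w](ρ[d/h](R))))))) → 6
  σ[d<=4](π[d](γ[d; COUNT(*)→f]((U ∪ π[d,z,y](ρ[y/v](ρ[z/w](ρ[d/h](R)))))))) → 3

== RESULT ==
d
1
3
4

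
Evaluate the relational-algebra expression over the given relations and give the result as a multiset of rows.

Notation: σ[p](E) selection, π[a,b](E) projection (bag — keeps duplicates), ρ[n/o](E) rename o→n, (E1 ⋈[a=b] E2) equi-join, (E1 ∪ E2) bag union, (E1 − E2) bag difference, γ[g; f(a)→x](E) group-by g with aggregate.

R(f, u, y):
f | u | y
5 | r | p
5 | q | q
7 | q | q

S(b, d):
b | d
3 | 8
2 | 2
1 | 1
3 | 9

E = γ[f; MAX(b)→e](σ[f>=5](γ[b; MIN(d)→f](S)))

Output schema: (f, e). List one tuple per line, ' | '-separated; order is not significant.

Row counts bottom-up:
  S → 4
  γ[b; MIN(d)→f](S) → 3
  σ[f>=5](γ[b; MIN(d)→f](S)) → 1
  γ[f; MAX(b)→e](σ[f>=5](γ[b; MIN(d)→f](S))) → 1

== RESULT ==
f | e
8 | 3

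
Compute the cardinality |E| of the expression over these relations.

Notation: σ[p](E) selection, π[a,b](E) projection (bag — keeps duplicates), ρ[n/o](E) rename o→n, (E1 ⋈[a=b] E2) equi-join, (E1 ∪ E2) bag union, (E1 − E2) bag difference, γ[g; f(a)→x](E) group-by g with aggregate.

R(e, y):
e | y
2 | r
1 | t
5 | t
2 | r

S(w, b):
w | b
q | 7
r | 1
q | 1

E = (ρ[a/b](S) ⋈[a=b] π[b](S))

Row counts bottom-up:
  S → 3
  ρ[a/b](S) → 3
  S → 3
  π[b](S) → 3
  (ρ[a/b](S) ⋈[a=b] π[b](S)) → 5

|E| = 5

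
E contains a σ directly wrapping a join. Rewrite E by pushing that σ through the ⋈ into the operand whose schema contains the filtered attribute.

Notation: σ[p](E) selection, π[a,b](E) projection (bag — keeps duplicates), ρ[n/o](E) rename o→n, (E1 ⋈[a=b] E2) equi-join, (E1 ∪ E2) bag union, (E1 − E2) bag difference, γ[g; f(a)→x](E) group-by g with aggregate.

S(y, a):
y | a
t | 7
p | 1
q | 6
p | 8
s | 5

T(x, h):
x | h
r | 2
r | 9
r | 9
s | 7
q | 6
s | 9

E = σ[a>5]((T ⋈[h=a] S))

σ filters on a, owned by the right side.
E' = (T ⋈[h=a] σ[a>5](S))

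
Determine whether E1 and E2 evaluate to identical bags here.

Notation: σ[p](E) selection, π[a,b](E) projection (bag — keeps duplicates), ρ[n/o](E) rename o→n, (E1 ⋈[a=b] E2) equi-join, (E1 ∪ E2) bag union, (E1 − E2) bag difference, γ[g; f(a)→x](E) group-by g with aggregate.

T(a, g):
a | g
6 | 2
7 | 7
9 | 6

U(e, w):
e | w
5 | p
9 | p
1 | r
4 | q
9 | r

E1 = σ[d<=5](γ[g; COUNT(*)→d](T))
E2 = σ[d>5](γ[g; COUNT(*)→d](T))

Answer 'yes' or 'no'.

E1 row counts bottom-up:
  T → 3
  γ[g; COUNT(*)→d](T) → 3
  σ[d<=5](γ[g; COUNT(*)→d](T)) → 3
E2 row counts bottom-up:
  T → 3
  γ[g; COUNT(*)→d](T) → 3
  σ[d>5](γ[g; COUNT(*)→d](T)) → 0

E1 result:
g | d
2 | 1
6 | 1
7 | 1
E2 result:
g | d
(0 rows)
Witness: (6, 1) appears 1× in E1 but 0× in E2.

no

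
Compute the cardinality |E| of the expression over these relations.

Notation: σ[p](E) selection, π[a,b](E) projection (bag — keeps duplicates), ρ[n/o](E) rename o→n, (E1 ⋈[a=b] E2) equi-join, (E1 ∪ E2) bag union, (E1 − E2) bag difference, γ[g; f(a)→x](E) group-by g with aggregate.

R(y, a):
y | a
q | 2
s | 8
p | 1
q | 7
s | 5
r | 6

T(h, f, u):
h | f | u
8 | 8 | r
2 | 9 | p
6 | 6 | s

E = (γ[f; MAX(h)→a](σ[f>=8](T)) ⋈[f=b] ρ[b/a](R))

Subexpression sizes:
  T → 3
  σ[f>=8](T) → 2
  γ[f; MAX(h)→a](σ[f>=8](T)) → 2
  R → 6
  ρ[b/a](R) → 6
  (γ[f; MAX(h)→a](σ[f>=8](T)) ⋈[f=b] ρ[b/a](R)) → 1

|E| = 1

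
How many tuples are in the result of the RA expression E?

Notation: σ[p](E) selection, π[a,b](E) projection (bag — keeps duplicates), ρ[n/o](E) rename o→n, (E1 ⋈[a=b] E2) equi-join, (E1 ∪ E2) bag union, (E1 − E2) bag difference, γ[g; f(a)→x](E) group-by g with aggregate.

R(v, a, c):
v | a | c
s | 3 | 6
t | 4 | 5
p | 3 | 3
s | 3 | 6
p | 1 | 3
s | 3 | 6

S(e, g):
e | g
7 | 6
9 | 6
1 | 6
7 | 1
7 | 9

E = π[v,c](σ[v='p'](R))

Subexpression sizes:
  R → 6
  σ[v='p'](R) → 2
  π[v,c](σ[v='p'](R)) → 2

|E| = 2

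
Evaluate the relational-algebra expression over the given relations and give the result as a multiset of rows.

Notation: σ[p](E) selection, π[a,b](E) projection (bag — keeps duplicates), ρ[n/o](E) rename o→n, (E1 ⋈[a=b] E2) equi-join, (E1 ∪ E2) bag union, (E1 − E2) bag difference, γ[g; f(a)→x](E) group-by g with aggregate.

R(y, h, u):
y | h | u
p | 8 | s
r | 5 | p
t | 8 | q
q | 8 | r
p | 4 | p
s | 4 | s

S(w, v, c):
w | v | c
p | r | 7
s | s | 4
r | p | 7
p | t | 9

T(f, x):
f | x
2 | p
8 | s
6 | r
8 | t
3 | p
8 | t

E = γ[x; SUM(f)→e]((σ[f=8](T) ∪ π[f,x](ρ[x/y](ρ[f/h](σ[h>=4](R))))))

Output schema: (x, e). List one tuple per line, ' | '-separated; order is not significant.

Row counts bottom-up:
  T → 6
  σ[f=8](T) → 3
  R → 6
  σ[h>=4](R) → 6
  ρ[f/h](σ[h>=4](R)) → 6
  ρ[x/y](ρ[f/h](σ[h>=4](R))) → 6
  π[f,x](ρ[x/y](ρ[f/h](σ[h>=4](R)))) → 6
  (σ[f=8](T) ∪ π[f,x](ρ[x/y](ρ[f/h](σ[h>=4](R))))) → 9
  γ[x; SUM(f)→e]((σ[f=8](T) ∪ π[f,x](ρ[x/y](ρ[f/h](σ[h>=4](R)))))) → 5

== RESULT ==
x | e
p | 12
q | 8
r | 5
s | 12
t | 24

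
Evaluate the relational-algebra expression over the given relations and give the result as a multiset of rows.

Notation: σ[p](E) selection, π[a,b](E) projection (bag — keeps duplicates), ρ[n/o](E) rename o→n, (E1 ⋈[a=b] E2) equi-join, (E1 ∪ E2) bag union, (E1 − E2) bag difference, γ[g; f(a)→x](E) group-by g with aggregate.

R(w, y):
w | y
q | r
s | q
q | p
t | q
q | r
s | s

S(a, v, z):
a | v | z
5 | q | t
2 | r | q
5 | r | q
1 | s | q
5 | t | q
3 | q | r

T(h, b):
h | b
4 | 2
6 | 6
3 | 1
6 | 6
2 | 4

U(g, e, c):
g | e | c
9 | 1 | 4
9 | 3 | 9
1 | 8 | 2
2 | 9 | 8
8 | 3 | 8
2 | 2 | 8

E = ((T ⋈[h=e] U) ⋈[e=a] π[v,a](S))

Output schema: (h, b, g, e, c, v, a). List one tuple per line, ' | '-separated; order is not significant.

Subexpression sizes:
  T → 5
  U → 6
  (T ⋈[h=e] U) → 3
  S → 6
  π[v,a](S) → 6
  ((T ⋈[h=e] U) ⋈[e=a] π[v,a](S)) → 3

== RESULT ==
h | b | g | e | c | v | a
2 | 4 | 2 | 2 | 8 | r | 2
3 | 1 | 8 | 3 | 8 | q | 3
3 | 1 | 9 | 3 | 9 | q | 3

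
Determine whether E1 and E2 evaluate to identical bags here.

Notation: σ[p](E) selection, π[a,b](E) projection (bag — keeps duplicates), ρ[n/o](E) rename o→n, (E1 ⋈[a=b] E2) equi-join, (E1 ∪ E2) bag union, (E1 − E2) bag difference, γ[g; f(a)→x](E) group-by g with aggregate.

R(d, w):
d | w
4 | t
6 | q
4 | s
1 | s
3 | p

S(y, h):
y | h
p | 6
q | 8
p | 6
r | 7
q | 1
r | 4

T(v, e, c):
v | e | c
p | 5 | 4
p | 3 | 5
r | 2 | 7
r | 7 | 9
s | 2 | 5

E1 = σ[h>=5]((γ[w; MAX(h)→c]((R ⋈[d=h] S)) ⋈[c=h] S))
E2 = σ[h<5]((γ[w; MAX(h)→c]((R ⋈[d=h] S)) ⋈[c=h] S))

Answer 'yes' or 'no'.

E1 per-node cardinality:
  R → 5
  S → 6
  (R ⋈[d=h] S) → 5
  γ[w; MAX(h)→c]((R ⋈[d=h] S)) → 3
  S → 6
  (γ[w; MAX(h)→c]((R ⋈[d=h] S)) ⋈[c=h] S) → 4
  σ[h>=5]((γ[w; MAX(h)→c]((R ⋈[d=h] S)) ⋈[c=h] S)) → 2
E2 per-node cardinality:
  R → 5
  S → 6
  (R ⋈[d=h] S) → 5
  γ[w; MAX(h)→c]((R ⋈[d=h] S)) → 3
  S → 6
  (γ[w; MAX(h)→c]((R ⋈[d=h] S)) ⋈[c=h] S) → 4
  σ[h<5]((γ[w; MAX(h)→c]((R ⋈[d=h] S)) ⋈[c=h] S)) → 2

E1 result:
w | c | y | h
q | 6 | p | 6
q | 6 | p | 6
E2 result:
w | c | y | h
s | 4 | r | 4
t | 4 | r | 4
Witness: ('t', 4, 'r', 4) appears 0× in E1 but 1× in E2.

no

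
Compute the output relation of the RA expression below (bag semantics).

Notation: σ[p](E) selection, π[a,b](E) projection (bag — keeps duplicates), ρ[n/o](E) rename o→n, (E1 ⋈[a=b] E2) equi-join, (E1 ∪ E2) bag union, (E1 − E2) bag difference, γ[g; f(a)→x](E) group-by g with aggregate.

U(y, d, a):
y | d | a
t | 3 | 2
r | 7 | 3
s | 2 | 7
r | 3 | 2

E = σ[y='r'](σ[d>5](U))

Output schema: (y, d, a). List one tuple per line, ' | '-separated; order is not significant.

Row counts bottom-up:
  U → 4
  σ[d>5](U) → 1
  σ[y='r'](σ[d>5](U)) → 1

== RESULT ==
y | d | a
r | 7 | 3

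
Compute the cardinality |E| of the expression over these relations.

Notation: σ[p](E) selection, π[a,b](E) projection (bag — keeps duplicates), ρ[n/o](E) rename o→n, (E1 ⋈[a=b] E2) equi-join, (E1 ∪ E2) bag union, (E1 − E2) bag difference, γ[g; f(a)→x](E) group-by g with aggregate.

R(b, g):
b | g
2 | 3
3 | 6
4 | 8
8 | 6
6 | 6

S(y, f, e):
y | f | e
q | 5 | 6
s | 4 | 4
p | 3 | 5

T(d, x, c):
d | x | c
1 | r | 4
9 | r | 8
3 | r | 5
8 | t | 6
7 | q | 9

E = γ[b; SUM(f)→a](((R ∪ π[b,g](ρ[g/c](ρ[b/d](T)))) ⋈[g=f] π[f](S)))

Subexpression sizes:
  R → 5
  T → 5
  ρ[b/d](T) → 5
  ρ[g/c](ρ[b/d](T)) → 5
  π[b,g](ρ[g/c](ρ[b/d](T))) → 5
  (R ∪ π[b,g](ρ[g/c](ρ[b/d](T)))) → 10
  S → 3
  π[f](S) → 3
  ((R ∪ π[b,g](ρ[g/c](ρ[b/d](T)))) ⋈[g=f] π[f](S)) → 3
  γ[b; SUM(f)→a](((R ∪ π[b,g](ρ[g/c](ρ[b/d](T)))) ⋈[g=f] π[f](S))) → 3

|E| = 3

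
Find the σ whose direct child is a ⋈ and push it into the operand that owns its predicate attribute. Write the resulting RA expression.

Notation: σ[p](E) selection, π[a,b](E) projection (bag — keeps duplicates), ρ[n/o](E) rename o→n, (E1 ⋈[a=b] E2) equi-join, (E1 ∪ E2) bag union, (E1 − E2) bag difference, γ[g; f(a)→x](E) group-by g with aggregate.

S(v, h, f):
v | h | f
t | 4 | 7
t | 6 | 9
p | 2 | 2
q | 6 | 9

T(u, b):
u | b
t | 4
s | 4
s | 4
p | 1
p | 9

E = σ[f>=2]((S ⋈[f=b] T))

σ filters on f, owned by the left side.
E' = (σ[f>=2](S) ⋈[f=b] T)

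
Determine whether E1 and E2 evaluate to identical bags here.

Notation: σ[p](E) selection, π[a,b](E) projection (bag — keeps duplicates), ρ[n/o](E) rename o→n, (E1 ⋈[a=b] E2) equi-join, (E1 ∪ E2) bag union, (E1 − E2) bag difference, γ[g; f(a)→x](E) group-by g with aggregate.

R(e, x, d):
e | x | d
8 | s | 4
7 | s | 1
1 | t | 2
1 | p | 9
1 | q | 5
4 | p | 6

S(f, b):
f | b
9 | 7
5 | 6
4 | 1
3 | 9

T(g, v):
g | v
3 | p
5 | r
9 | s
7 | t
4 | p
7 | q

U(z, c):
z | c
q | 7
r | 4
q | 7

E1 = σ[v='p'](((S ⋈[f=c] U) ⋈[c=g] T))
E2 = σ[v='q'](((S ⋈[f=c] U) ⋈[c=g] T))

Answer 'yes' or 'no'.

E1 row counts bottom-up:
  S → 4
  U → 3
  (S ⋈[f=c] U) → 1
  T → 6
  ((S ⋈[f=c] U) ⋈[c=g] T) → 1
  σ[v='p'](((S ⋈[f=c] U) ⋈[c=g] T)) → 1
E2 row counts bottom-up:
  S → 4
  U → 3
  (S ⋈[f=c] U) → 1
  T → 6
  ((S ⋈[f=c] U) ⋈[c=g] T) → 1
  σ[v='q'](((S ⋈[f=c] U) ⋈[c=g] T)) → 0

E1 result:
f | b | z | c | g | v
4 | 1 | r | 4 | 4 | p
E2 result:
f | b | z | c | g | v
(0 rows)
Witness: (4, 1, 'r', 4, 4, 'p') appears 1× in E1 but 0× in E2.

no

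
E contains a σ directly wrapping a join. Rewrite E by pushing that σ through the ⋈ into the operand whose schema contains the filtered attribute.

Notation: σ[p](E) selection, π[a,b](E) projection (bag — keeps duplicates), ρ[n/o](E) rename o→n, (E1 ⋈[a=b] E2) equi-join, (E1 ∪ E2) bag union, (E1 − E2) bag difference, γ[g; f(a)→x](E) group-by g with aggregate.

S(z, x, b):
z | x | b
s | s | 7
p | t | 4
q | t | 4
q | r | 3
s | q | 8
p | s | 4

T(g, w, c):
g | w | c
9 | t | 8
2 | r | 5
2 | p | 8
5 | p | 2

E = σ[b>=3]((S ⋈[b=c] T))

σ filters on b, owned by the left side.
E' = (σ[b>=3](S) ⋈[b=c] T)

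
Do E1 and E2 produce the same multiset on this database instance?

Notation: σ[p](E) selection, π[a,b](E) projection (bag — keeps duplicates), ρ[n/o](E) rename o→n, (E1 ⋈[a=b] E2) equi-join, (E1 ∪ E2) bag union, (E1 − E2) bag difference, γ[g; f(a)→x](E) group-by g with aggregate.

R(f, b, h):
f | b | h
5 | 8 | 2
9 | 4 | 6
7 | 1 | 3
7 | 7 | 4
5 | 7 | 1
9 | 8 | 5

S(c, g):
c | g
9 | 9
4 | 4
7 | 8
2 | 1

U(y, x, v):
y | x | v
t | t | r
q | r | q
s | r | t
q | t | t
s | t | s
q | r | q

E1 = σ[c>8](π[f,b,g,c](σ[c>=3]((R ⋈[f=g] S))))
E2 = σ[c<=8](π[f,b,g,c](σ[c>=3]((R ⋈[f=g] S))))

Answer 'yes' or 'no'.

E1 subexpression sizes:
  R → 6
  S → 4
  (R ⋈[f=g] S) → 2
  σ[c>=3]((R ⋈[f=g] S)) → 2
  π[f,b,g,c](σ[c>=3]((R ⋈[f=g] S))) → 2
  σ[c>8](π[f,b,g,c](σ[c>=3]((R ⋈[f=g] S)))) → 2
E2 subexpression sizes:
  R → 6
  S → 4
  (R ⋈[f=g] S) → 2
  σ[c>=3]((R ⋈[f=g] S)) → 2
  π[f,b,g,c](σ[c>=3]((R ⋈[f=g] S))) → 2
  σ[c<=8](π[f,b,g,c](σ[c>=3]((R ⋈[f=g] S)))) → 0

E1 result:
f | b | g | c
9 | 4 | 9 | 9
9 | 8 | 9 | 9
E2 result:
f | b | g | c
(0 rows)
Witness: (9, 4, 9, 9) appears 1× in E1 but 0× in E2.

no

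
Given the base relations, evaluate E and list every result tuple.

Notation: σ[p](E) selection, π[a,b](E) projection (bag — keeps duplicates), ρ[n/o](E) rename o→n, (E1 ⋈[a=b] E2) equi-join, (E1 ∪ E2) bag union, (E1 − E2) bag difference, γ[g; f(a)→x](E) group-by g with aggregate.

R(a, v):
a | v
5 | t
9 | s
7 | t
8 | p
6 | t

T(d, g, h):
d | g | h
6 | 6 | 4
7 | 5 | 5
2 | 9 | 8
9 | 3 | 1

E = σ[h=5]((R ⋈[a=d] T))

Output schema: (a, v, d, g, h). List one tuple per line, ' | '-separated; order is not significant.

Row counts bottom-up:
  R → 5
  T → 4
  (R ⋈[a=d] T) → 3
  σ[h=5]((R ⋈[a=d] T)) → 1

== RESULT ==
a | v | d | g | h
7 | t | 7 | 5 | 5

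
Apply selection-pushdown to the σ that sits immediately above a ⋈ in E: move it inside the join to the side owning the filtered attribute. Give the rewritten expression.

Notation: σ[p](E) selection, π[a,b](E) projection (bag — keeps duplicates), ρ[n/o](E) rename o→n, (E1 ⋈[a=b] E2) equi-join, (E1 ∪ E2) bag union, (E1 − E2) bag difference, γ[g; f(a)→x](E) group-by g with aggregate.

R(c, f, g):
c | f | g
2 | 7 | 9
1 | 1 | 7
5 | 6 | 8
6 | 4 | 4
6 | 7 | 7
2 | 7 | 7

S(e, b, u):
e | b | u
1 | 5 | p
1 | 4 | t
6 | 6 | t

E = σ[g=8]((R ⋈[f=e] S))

σ filters on g, owned by the left side.
E' = (σ[g=8](R) ⋈[f=e] S)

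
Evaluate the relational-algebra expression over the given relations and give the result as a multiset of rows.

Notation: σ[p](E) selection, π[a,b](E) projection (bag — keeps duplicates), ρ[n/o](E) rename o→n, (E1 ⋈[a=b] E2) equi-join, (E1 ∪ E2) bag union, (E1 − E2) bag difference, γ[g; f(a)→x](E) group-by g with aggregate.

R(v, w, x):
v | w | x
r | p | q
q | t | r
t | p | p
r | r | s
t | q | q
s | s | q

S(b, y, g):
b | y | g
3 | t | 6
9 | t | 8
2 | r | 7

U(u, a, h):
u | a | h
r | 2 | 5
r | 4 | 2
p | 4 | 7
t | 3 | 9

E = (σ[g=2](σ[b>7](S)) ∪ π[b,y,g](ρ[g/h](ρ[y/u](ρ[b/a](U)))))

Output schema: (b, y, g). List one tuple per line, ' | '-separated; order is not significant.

Row counts bottom-up:
  S → 3
  σ[b>7](S) → 1
  σ[g=2](σ[b>7](S)) → 0
  U → 4
  ρ[b/a](U) → 4
  ρ[y/u](ρ[b/a](U)) → 4
  ρ[g/h](ρ[y/u](ρ[b/a](U))) → 4
  π[b,y,g](ρ[g/h](ρ[y/u](ρ[b/a](U)))) → 4
  (σ[g=2](σ[b>7](S)) ∪ π[b,y,g](ρ[g/h](ρ[y/u](ρ[b/a](U))))) → 4

== RESULT ==
b | y | g
2 | r | 5
3 | t | 9
4 | p | 7
4 | r | 2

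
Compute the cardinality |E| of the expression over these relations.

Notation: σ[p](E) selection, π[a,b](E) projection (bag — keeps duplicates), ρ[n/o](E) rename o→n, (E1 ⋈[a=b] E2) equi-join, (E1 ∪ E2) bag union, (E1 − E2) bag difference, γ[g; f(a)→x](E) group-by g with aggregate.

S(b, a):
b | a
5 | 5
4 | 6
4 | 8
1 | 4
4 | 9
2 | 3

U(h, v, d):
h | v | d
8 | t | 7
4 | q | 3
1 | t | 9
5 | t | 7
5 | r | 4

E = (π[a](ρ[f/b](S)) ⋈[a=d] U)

Per-node cardinality:
  S → 6
  ρ[f/b](S) → 6
  π[a](ρ[f/b](S)) → 6
  U → 5
  (π[a](ρ[f/b](S)) ⋈[a=d] U) → 3

|E| = 3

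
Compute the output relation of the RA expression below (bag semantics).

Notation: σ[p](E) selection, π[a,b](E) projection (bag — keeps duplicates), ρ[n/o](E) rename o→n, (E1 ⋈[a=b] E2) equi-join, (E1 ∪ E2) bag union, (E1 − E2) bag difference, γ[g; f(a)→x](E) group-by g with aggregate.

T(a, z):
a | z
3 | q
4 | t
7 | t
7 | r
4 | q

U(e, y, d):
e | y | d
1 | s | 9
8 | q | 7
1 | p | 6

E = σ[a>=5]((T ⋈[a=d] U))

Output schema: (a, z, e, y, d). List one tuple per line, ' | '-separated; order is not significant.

Per-node cardinality:
  T → 5
  U → 3
  (T ⋈[a=d] U) → 2
  σ[a>=5]((T ⋈[a=d] U)) → 2

== RESULT ==
a | z | e | y | d
7 | r | 8 | q | 7
7 | t | 8 | q | 7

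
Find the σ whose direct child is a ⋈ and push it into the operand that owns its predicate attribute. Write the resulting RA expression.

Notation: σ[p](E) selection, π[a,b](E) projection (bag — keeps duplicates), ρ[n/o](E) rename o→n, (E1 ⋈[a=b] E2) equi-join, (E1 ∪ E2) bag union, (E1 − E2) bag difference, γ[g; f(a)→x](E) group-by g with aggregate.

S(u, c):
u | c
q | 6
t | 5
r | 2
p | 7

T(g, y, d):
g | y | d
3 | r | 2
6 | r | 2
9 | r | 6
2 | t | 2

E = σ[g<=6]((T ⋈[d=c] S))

σ filters on g, owned by the left side.
E' = (σ[g<=6](T) ⋈[d=c] S)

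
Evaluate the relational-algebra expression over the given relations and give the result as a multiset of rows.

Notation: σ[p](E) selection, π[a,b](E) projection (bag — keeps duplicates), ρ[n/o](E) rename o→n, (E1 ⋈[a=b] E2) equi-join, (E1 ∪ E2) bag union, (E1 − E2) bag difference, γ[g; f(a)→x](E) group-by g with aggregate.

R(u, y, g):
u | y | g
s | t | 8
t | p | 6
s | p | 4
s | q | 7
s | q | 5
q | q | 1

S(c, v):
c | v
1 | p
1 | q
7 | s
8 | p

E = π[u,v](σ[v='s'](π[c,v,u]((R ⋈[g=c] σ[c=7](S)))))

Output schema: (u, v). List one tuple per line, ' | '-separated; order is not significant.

Per-node cardinality:
  R → 6
  S → 4
  σ[c=7](S) → 1
  (R ⋈[g=c] σ[c=7](S)) → 1
  π[c,v,u]((R ⋈[g=c] σ[c=7](S))) → 1
  σ[v='s'](π[c,v,u]((R ⋈[g=c] σ[c=7](S)))) → 1
  π[u,v](σ[v='s'](π[c,v,u]((R ⋈[g=c] σ[c=7](S))))) → 1

== RESULT ==
u | v
s | s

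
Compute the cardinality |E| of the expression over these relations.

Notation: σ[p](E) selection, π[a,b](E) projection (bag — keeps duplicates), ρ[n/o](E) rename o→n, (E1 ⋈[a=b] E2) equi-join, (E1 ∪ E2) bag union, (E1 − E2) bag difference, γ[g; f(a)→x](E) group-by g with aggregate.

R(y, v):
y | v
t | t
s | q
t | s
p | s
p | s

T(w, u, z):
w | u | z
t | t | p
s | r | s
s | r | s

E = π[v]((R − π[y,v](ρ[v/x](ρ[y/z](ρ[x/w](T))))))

Per-node cardinality:
  R → 5
  T → 3
  ρ[x/w](T) → 3
  ρ[y/z](ρ[x/w](T)) → 3
  ρ[v/x](ρ[y/z](ρ[x/w](T))) → 3
  π[y,v](ρ[v/x](ρ[y/z](ρ[x/w](T)))) → 3
  (R − π[y,v](ρ[v/x](ρ[y/z](ρ[x/w](T))))) → 5
  π[v]((R − π[y,v](ρ[v/x](ρ[y/z](ρ[x/w](T)))))) → 5

|E| = 5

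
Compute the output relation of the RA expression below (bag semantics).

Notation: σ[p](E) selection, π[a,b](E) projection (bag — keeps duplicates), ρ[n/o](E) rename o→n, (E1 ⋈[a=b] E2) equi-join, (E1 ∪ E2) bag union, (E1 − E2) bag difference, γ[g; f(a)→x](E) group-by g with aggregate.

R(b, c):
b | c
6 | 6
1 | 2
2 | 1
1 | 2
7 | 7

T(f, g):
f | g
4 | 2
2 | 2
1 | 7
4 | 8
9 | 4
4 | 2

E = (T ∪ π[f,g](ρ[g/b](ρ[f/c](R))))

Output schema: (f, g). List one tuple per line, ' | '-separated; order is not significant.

Per-node cardinality:
  T → 6
  R → 5
  ρ[f/c](R) → 5
  ρ[g/b](ρ[f/c](R)) → 5
  π[f,g](ρ[g/b](ρ[f/c](R))) → 5
  (T ∪ π[f,g](ρ[g/b](ρ[f/c](R)))) → 11

== RESULT ==
f | g
1 | 2
1 | 7
2 | 1
2 | 1
2 | 2
4 | 2
4 | 2
4 | 8
6 | 6
7 | 7
9 | 4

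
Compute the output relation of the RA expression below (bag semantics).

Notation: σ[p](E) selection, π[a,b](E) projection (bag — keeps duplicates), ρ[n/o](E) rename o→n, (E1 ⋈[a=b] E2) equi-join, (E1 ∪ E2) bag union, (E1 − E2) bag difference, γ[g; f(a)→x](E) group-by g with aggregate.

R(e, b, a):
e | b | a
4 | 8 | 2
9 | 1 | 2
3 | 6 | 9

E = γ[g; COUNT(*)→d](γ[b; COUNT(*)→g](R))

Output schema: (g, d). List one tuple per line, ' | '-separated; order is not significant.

Row counts bottom-up:
  R → 3
  γ[b; COUNT(*)→g](R) → 3
  γ[g; COUNT(*)→d](γ[b; COUNT(*)→g](R)) → 1

== RESULT ==
g | d
1 | 3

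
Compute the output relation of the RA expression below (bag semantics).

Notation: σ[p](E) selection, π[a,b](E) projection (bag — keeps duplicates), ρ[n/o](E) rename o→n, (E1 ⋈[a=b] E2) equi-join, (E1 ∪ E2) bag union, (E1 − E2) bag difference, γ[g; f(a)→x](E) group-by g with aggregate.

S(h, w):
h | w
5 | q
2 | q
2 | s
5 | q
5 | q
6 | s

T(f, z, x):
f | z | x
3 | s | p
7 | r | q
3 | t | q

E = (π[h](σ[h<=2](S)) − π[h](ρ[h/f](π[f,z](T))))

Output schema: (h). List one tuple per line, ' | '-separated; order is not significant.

Row counts bottom-up:
  S → 6
  σ[h<=2](S) → 2
  π[h](σ[h<=2](S)) → 2
  T → 3
  π[f,z](T) → 3
  ρ[h/f](π[f,z](T)) → 3
  π[h](ρ[h/f](π[f,z](T))) → 3
  (π[h](σ[h<=2](S)) − π[h](ρ[h/f](π[f,z](T)))) → 2

== RESULT ==
h
2
2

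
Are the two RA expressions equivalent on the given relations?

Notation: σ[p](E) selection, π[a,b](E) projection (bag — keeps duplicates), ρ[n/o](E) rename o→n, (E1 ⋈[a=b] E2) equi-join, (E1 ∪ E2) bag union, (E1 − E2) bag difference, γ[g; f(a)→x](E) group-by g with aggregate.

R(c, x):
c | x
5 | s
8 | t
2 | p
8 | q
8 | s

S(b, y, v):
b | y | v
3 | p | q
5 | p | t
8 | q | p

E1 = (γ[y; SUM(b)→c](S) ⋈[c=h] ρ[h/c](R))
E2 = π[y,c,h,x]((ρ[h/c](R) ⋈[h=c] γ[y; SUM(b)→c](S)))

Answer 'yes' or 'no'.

E1 row counts bottom-up:
  S → 3
  γ[y; SUM(b)→c](S) → 2
  R → 5
  ρ[h/c](R) → 5
  (γ[y; SUM(b)→c](S) ⋈[c=h] ρ[h/c](R)) → 6
E2 row counts bottom-up:
  R → 5
  ρ[h/c](R) → 5
  S → 3
  γ[y; SUM(b)→c](S) → 2
  (ρ[h/c](R) ⋈[h=c] γ[y; SUM(b)→c](S)) → 6
  π[y,c,h,x]((ρ[h/c](R) ⋈[h=c] γ[y; SUM(b)→c](S))) → 6

E1 and E2 produce the same multiset:
y | c | h | x
p | 8 | 8 | q
p | 8 | 8 | s
p | 8 | 8 | t
q | 8 | 8 | q
q | 8 | 8 | s
q | 8 | 8 | t

yes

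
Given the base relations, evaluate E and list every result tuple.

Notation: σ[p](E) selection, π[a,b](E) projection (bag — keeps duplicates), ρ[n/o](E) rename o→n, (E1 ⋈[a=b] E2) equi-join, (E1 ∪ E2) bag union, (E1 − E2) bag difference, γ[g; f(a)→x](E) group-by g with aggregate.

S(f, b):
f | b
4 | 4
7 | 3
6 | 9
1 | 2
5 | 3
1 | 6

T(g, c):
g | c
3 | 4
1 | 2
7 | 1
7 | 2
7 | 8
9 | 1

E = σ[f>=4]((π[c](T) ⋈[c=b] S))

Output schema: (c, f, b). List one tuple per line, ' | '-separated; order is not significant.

Per-node cardinality:
  T → 6
  π[c](T) → 6
  S → 6
  (π[c](T) ⋈[c=b] S) → 3
  σ[f>=4]((π[c](T) ⋈[c=b] S)) → 1

== RESULT ==
c | f | b
4 | 4 | 4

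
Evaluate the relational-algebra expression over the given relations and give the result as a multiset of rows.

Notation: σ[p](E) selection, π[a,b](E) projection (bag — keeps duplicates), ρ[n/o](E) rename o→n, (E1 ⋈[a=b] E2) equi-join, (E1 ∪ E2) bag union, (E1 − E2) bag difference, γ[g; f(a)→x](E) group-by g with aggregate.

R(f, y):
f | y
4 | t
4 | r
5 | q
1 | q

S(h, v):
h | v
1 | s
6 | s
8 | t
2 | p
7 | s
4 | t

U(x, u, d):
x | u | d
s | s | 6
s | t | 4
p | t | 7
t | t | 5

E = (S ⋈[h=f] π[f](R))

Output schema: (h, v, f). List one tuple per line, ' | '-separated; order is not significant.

Subexpression sizes:
  S → 6
  R → 4
  π[f](R) → 4
  (S ⋈[h=f] π[f](R)) → 3

== RESULT ==
h | v | f
1 | s | 1
4 | t | 4
4 | t | 4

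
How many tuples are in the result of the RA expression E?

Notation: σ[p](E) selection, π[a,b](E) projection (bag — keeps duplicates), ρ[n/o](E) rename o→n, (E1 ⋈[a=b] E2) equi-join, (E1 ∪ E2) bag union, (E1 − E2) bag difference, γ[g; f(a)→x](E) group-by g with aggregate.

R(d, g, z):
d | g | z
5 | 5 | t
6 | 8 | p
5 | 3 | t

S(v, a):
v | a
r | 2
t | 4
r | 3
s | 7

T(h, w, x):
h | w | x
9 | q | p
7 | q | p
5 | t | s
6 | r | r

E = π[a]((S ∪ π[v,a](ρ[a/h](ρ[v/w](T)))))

Stepwise |·|:
  S → 4
  T → 4
  ρ[v/w](T) → 4
  ρ[a/h](ρ[v/w](T)) → 4
  π[v,a](ρ[a/h](ρ[v/w](T))) → 4
  (S ∪ π[v,a](ρ[a/h](ρ[v/w](T)))) → 8
  π[a]((S ∪ π[v,a](ρ[a/h](ρ[v/w](T))))) → 8

|E| = 8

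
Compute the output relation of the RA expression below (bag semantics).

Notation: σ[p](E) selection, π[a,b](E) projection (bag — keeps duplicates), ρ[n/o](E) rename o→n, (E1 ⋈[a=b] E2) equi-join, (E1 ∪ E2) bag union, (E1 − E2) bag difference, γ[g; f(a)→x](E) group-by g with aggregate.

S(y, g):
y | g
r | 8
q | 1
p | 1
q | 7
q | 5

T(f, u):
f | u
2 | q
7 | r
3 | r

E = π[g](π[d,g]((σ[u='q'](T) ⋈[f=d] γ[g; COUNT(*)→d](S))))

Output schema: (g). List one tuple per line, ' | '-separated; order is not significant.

Subexpression sizes:
  T → 3
  σ[u='q'](T) → 1
  S → 5
  γ[g; COUNT(*)→d](S) → 4
  (σ[u='q'](T) ⋈[f=d] γ[g; COUNT(*)→d](S)) → 1
  π[d,g]((σ[u='q'](T) ⋈[f=d] γ[g; COUNT(*)→d](S))) → 1
  π[g](π[d,g]((σ[u='q'](T) ⋈[f=d] γ[g; COUNT(*)→d](S)))) → 1

== RESULT ==
g
1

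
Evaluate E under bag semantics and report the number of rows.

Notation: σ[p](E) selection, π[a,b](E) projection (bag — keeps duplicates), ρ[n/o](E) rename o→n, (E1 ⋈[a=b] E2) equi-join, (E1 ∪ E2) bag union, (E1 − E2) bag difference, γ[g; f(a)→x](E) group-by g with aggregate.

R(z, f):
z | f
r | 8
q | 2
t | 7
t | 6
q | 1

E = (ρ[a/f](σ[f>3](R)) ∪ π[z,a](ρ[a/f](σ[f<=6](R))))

Row counts bottom-up:
  R → 5
  σ[f>3](R) → 3
  ρ[a/f](σ[f>3](R)) → 3
  R → 5
  σ[f<=6](R) → 3
  ρ[a/f](σ[f<=6](R)) → 3
  π[z,a](ρ[a/f](σ[f<=6](R))) → 3
  (ρ[a/f](σ[f>3](R)) ∪ π[z,a](ρ[a/f](σ[f<=6](R)))) → 6

|E| = 6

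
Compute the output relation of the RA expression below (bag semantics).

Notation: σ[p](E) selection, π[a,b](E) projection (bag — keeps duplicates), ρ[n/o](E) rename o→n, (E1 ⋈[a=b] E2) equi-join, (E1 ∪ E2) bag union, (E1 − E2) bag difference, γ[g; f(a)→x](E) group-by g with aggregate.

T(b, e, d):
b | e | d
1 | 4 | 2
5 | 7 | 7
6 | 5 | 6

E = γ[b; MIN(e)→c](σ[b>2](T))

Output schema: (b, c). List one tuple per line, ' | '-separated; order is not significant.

Per-node cardinality:
  T → 3
  σ[b>2](T) → 2
  γ[b; MIN(e)→c](σ[b>2](T)) → 2

== RESULT ==
b | c
5 | 7
6 | 5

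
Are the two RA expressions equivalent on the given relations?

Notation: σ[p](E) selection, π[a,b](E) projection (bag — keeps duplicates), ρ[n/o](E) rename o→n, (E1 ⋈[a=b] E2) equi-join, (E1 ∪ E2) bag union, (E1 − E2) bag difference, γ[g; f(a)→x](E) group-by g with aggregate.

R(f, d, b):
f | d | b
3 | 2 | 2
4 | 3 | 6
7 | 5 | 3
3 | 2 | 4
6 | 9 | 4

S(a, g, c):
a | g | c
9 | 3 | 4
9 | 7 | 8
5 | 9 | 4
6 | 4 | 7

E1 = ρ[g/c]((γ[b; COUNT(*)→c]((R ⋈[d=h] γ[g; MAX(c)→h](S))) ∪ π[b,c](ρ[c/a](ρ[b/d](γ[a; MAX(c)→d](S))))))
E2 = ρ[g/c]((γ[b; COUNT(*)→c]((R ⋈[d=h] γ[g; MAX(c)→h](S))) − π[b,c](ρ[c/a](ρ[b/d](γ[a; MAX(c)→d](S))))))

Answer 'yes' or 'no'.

E1 per-node cardinality:
  R → 5
  S → 4
  γ[g; MAX(c)→h](S) → 4
  (R ⋈[d=h] γ[g; MAX(c)→h](S)) → 0
  γ[b; COUNT(*)→c]((R ⋈[d=h] γ[g; MAX(c)→h](S))) → 0
  S → 4
  γ[a; MAX(c)→d](S) → 3
  ρ[b/d](γ[a; MAX(c)→d](S)) → 3
  ρ[c/a](ρ[b/d](γ[a; MAX(c)→d](S))) → 3
  π[b,c](ρ[c/a](ρ[b/d](γ[a; MAX(c)→d](S)))) → 3
  (γ[b; COUNT(*)→c]((R ⋈[d=h] γ[g; MAX(c)→h](S))) ∪ π[b,c](ρ[c/a](ρ[b/d](γ[a; MAX(c)→d](S))))) → 3
  ρ[g/c]((γ[b; COUNT(*)→c]((R ⋈[d=h] γ[g; MAX(c)→h](S))) ∪ π[b,c](ρ[c/a](ρ[b/d](γ[a; MAX(c)→d](S)))))) → 3
E2 per-node cardinality:
  R → 5
  S → 4
  γ[g; MAX(c)→h](S) → 4
  (R ⋈[d=h] γ[g; MAX(c)→h](S)) → 0
  γ[b; COUNT(*)→c]((R ⋈[d=h] γ[g; MAX(c)→h](S))) → 0
  S → 4
  γ[a; MAX(c)→d](S) → 3
  ρ[b/d](γ[a; MAX(c)→d](S)) → 3
  ρ[c/a](ρ[b/d](γ[a; MAX(c)→d](S))) → 3
  π[b,c](ρ[c/a](ρ[b/d](γ[a; MAX(c)→d](S)))) → 3
  (γ[b; COUNT(*)→c]((R ⋈[d=h] γ[g; MAX(c)→h](S))) − π[b,c](ρ[c/a](ρ[b/d](γ[a; MAX(c)→d](S))))) → 0
  ρ[g/c]((γ[b; COUNT(*)→c]((R ⋈[d=h] γ[g; MAX(c)→h](S))) − π[b,c](ρ[c/a](ρ[b/d](γ[a; MAX(c)→d](S)))))) → 0

E1 result:
b | g
4 | 5
7 | 6
8 | 9
E2 result:
b | g
(0 rows)
Witness: (8, 9) appears 1× in E1 but 0× in E2.

no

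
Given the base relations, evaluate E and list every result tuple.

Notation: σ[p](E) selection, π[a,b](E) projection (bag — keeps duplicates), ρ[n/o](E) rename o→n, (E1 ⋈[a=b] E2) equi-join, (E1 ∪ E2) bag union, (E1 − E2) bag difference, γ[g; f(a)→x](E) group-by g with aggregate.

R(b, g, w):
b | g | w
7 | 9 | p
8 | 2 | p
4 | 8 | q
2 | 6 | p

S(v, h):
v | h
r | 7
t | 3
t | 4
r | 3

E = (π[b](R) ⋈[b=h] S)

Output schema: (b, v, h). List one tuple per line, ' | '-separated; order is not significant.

Stepwise |·|:
  R → 4
  π[b](R) → 4
  S → 4
  (π[b](R) ⋈[b=h] S) → 2

== RESULT ==
b | v | h
4 | t | 4
7 | r | 7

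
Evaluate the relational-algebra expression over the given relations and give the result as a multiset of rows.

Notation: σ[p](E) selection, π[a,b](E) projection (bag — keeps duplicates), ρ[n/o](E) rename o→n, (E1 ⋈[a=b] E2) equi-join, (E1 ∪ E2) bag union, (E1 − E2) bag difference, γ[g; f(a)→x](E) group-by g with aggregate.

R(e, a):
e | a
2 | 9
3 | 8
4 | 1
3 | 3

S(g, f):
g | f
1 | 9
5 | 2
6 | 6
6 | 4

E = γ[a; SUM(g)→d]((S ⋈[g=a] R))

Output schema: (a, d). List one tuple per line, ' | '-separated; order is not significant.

Subexpression sizes:
  S → 4
  R → 4
  (S ⋈[g=a] R) → 1
  γ[a; SUM(g)→d]((S ⋈[g=a] R)) → 1

== RESULT ==
a | d
1 | 1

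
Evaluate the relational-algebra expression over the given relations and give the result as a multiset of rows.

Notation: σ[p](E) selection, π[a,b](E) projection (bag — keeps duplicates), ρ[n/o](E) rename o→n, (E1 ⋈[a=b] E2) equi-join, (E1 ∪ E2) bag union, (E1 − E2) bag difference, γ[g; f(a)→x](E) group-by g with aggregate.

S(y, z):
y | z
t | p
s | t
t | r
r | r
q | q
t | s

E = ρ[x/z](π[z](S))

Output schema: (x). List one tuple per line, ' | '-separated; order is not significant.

Per-node cardinality:
  S → 6
  π[z](S) → 6
  ρ[x/z](π[z](S)) → 6

== RESULT ==
x
p
q
r
r
s
t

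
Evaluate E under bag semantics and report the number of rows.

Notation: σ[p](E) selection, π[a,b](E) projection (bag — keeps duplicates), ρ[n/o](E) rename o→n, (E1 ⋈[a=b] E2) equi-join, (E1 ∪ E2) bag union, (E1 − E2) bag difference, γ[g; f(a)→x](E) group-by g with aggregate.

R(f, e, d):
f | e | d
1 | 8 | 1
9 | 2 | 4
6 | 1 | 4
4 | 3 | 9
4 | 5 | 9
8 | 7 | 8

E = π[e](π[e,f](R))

Subexpression sizes:
  R → 6
  π[e,f](R) → 6
  π[e](π[e,f](R)) → 6

|E| = 6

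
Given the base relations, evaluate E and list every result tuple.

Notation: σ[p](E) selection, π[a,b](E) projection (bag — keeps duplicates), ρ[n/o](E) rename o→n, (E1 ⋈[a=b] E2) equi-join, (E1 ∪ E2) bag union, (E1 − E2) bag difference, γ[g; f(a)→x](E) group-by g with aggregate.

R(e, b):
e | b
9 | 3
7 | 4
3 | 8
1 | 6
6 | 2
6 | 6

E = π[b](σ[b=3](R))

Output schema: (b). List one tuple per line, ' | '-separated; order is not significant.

Per-node cardinality:
  R → 6
  σ[b=3](R) → 1
  π[b](σ[b=3](R)) → 1

== RESULT ==
b
3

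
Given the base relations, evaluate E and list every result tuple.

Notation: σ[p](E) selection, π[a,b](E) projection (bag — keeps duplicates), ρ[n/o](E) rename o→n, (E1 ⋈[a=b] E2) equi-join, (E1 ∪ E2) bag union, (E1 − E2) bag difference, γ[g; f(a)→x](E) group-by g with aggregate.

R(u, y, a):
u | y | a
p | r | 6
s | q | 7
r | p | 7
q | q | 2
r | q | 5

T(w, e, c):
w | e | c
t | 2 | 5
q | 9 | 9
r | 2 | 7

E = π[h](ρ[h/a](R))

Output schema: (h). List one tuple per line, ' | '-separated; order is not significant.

Row counts bottom-up:
  R → 5
  ρ[h/a](R) → 5
  π[h](ρ[h/a](R)) → 5

== RESULT ==
h
2
5
6
7
7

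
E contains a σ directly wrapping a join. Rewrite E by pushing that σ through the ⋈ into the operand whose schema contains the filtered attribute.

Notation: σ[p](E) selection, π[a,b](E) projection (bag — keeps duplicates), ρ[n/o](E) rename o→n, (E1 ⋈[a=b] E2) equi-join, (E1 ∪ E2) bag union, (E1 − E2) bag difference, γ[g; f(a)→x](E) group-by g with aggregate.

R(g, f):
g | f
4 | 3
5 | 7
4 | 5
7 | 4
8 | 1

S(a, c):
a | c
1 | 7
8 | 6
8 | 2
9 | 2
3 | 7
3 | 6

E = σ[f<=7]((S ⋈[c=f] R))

σ filters on f, owned by the right side.
E' = (S ⋈[c=f] σ[f<=7](R))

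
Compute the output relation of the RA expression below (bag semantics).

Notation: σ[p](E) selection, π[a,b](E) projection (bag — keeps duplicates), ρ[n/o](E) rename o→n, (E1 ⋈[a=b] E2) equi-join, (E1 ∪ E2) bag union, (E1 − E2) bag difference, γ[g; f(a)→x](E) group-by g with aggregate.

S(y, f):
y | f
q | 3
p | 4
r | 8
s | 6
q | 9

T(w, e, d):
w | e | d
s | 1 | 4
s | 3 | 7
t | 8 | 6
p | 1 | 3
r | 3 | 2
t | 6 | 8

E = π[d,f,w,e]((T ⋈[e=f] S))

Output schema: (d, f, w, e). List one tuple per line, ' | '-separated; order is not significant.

Subexpression sizes:
  T → 6
  S → 5
  (T ⋈[e=f] S) → 4
  π[d,f,w,e]((T ⋈[e=f] S)) → 4

== RESULT ==
d | f | w | e
2 | 3 | r | 3
6 | 8 | t | 8
7 | 3 | s | 3
8 | 6 | t | 6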